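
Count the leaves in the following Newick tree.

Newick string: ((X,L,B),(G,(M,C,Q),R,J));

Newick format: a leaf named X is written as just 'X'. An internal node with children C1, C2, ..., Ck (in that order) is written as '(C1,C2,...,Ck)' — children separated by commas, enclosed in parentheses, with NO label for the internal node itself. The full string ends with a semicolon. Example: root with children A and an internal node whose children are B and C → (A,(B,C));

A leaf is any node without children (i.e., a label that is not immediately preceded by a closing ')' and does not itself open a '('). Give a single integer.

Newick: ((X,L,B),(G,(M,C,Q),R,J));
Scan left-to-right; a leaf is any maximal label run not followed by '(':
  pos 2: leaf 'X' → count = 1
  pos 4: leaf 'L' → count = 2
  pos 6: leaf 'B' → count = 3
  pos 10: leaf 'G' → count = 4
  pos 13: leaf 'M' → count = 5
  pos 15: leaf 'C' → count = 6
  pos 17: leaf 'Q' → count = 7
  pos 20: leaf 'R' → count = 8
  pos 22: leaf 'J' → count = 9
Total leaves: 9

Answer: 9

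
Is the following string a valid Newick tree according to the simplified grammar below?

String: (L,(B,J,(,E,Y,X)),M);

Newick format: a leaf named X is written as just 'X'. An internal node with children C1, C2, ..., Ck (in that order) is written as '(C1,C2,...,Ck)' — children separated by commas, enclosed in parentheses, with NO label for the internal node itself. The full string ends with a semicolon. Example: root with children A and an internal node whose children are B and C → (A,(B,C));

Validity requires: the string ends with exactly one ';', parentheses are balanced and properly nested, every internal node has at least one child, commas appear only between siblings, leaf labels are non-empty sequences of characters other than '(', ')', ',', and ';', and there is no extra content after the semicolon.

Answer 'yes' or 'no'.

Input: (L,(B,J,(,E,Y,X)),M);
Paren balance: 3 '(' vs 3 ')' OK
Ends with single ';': True
Full parse: FAILS (empty leaf label at pos 9)
Valid: False

Answer: no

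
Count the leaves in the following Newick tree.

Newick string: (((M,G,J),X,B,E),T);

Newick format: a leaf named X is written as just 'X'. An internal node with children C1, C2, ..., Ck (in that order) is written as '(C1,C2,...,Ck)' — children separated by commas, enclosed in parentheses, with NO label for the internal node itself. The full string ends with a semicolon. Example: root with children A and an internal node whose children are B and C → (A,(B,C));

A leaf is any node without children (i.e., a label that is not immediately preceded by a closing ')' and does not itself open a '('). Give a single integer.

Newick: (((M,G,J),X,B,E),T);
Scan left-to-right; a leaf is any maximal label run not followed by '(':
  pos 3: leaf 'M' → count = 1
  pos 5: leaf 'G' → count = 2
  pos 7: leaf 'J' → count = 3
  pos 10: leaf 'X' → count = 4
  pos 12: leaf 'B' → count = 5
  pos 14: leaf 'E' → count = 6
  pos 17: leaf 'T' → count = 7
Total leaves: 7

Answer: 7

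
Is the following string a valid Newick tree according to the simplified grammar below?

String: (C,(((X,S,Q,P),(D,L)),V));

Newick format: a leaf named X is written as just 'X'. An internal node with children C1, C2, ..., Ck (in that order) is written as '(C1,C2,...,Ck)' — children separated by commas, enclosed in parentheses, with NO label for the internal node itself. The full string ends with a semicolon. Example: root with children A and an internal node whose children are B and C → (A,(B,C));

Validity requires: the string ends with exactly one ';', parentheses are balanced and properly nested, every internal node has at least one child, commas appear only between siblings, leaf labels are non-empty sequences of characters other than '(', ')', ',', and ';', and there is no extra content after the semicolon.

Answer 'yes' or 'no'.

Input: (C,(((X,S,Q,P),(D,L)),V));
Paren balance: 5 '(' vs 5 ')' OK
Ends with single ';': True
Full parse: OK
Valid: True

Answer: yes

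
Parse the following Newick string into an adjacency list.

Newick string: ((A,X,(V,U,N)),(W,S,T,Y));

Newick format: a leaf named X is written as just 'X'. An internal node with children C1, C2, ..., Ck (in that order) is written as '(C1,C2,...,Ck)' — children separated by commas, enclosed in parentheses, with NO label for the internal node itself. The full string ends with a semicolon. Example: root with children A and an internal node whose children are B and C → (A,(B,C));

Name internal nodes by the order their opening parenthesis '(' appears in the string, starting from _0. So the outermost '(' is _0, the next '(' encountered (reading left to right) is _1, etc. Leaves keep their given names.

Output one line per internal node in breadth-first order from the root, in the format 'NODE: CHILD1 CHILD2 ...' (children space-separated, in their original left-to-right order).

Answer: _0: _1 _3
_1: A X _2
_3: W S T Y
_2: V U N

Derivation:
Input: ((A,X,(V,U,N)),(W,S,T,Y));
Scanning left-to-right, naming '(' by encounter order:
  pos 0: '(' -> open internal node _0 (depth 1)
  pos 1: '(' -> open internal node _1 (depth 2)
  pos 6: '(' -> open internal node _2 (depth 3)
  pos 12: ')' -> close internal node _2 (now at depth 2)
  pos 13: ')' -> close internal node _1 (now at depth 1)
  pos 15: '(' -> open internal node _3 (depth 2)
  pos 23: ')' -> close internal node _3 (now at depth 1)
  pos 24: ')' -> close internal node _0 (now at depth 0)
Total internal nodes: 4
BFS adjacency from root:
  _0: _1 _3
  _1: A X _2
  _3: W S T Y
  _2: V U N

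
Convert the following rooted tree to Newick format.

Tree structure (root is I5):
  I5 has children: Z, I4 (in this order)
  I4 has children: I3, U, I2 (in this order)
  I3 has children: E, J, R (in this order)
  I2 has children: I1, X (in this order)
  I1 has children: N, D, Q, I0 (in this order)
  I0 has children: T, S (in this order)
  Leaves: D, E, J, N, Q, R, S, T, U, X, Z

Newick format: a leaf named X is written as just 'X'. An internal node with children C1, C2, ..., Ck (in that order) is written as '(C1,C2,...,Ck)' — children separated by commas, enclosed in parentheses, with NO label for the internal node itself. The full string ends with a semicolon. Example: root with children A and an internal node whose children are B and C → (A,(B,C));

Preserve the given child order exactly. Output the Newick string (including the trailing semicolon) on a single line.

Answer: (Z,((E,J,R),U,((N,D,Q,(T,S)),X)));

Derivation:
internal I5 with children ['Z', 'I4']
  leaf 'Z' → 'Z'
  internal I4 with children ['I3', 'U', 'I2']
    internal I3 with children ['E', 'J', 'R']
      leaf 'E' → 'E'
      leaf 'J' → 'J'
      leaf 'R' → 'R'
    → '(E,J,R)'
    leaf 'U' → 'U'
    internal I2 with children ['I1', 'X']
      internal I1 with children ['N', 'D', 'Q', 'I0']
        leaf 'N' → 'N'
        leaf 'D' → 'D'
        leaf 'Q' → 'Q'
        internal I0 with children ['T', 'S']
          leaf 'T' → 'T'
          leaf 'S' → 'S'
        → '(T,S)'
      → '(N,D,Q,(T,S))'
      leaf 'X' → 'X'
    → '((N,D,Q,(T,S)),X)'
  → '((E,J,R),U,((N,D,Q,(T,S)),X))'
→ '(Z,((E,J,R),U,((N,D,Q,(T,S)),X)))'
Final: (Z,((E,J,R),U,((N,D,Q,(T,S)),X)));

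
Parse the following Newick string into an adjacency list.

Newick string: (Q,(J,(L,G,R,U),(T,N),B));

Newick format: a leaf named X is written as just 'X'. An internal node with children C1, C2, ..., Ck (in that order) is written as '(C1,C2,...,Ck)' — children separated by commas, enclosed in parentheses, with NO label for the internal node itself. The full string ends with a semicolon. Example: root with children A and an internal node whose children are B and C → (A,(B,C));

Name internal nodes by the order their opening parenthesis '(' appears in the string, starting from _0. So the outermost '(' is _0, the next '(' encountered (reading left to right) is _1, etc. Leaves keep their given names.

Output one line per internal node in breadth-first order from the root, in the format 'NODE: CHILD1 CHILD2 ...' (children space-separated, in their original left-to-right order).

Answer: _0: Q _1
_1: J _2 _3 B
_2: L G R U
_3: T N

Derivation:
Input: (Q,(J,(L,G,R,U),(T,N),B));
Scanning left-to-right, naming '(' by encounter order:
  pos 0: '(' -> open internal node _0 (depth 1)
  pos 3: '(' -> open internal node _1 (depth 2)
  pos 6: '(' -> open internal node _2 (depth 3)
  pos 14: ')' -> close internal node _2 (now at depth 2)
  pos 16: '(' -> open internal node _3 (depth 3)
  pos 20: ')' -> close internal node _3 (now at depth 2)
  pos 23: ')' -> close internal node _1 (now at depth 1)
  pos 24: ')' -> close internal node _0 (now at depth 0)
Total internal nodes: 4
BFS adjacency from root:
  _0: Q _1
  _1: J _2 _3 B
  _2: L G R U
  _3: T N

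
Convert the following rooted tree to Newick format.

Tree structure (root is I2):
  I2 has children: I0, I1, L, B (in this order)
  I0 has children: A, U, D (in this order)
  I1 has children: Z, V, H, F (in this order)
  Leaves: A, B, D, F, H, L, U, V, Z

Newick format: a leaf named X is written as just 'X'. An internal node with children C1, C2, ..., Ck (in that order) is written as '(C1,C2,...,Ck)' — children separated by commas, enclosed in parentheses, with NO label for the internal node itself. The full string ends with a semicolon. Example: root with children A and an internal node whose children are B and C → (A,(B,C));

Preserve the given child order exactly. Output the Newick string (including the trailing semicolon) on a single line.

internal I2 with children ['I0', 'I1', 'L', 'B']
  internal I0 with children ['A', 'U', 'D']
    leaf 'A' → 'A'
    leaf 'U' → 'U'
    leaf 'D' → 'D'
  → '(A,U,D)'
  internal I1 with children ['Z', 'V', 'H', 'F']
    leaf 'Z' → 'Z'
    leaf 'V' → 'V'
    leaf 'H' → 'H'
    leaf 'F' → 'F'
  → '(Z,V,H,F)'
  leaf 'L' → 'L'
  leaf 'B' → 'B'
→ '((A,U,D),(Z,V,H,F),L,B)'
Final: ((A,U,D),(Z,V,H,F),L,B);

Answer: ((A,U,D),(Z,V,H,F),L,B);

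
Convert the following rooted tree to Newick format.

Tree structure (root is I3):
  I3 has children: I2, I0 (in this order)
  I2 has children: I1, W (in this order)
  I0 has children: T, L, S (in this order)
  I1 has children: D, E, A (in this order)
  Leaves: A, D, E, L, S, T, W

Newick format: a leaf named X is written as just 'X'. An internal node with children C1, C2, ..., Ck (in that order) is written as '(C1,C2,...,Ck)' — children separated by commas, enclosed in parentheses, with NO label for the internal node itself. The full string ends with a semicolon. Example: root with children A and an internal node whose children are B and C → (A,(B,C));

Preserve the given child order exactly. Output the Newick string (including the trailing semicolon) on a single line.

internal I3 with children ['I2', 'I0']
  internal I2 with children ['I1', 'W']
    internal I1 with children ['D', 'E', 'A']
      leaf 'D' → 'D'
      leaf 'E' → 'E'
      leaf 'A' → 'A'
    → '(D,E,A)'
    leaf 'W' → 'W'
  → '((D,E,A),W)'
  internal I0 with children ['T', 'L', 'S']
    leaf 'T' → 'T'
    leaf 'L' → 'L'
    leaf 'S' → 'S'
  → '(T,L,S)'
→ '(((D,E,A),W),(T,L,S))'
Final: (((D,E,A),W),(T,L,S));

Answer: (((D,E,A),W),(T,L,S));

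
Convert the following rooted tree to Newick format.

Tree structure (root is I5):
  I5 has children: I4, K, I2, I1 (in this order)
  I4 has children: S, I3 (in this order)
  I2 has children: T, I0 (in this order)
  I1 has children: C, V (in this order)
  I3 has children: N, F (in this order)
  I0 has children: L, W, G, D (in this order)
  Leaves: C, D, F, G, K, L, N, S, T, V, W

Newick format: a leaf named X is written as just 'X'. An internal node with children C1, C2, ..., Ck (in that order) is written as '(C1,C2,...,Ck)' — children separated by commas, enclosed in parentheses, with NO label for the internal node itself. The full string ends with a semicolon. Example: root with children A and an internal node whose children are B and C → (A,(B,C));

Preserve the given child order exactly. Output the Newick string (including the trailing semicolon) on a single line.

Answer: ((S,(N,F)),K,(T,(L,W,G,D)),(C,V));

Derivation:
internal I5 with children ['I4', 'K', 'I2', 'I1']
  internal I4 with children ['S', 'I3']
    leaf 'S' → 'S'
    internal I3 with children ['N', 'F']
      leaf 'N' → 'N'
      leaf 'F' → 'F'
    → '(N,F)'
  → '(S,(N,F))'
  leaf 'K' → 'K'
  internal I2 with children ['T', 'I0']
    leaf 'T' → 'T'
    internal I0 with children ['L', 'W', 'G', 'D']
      leaf 'L' → 'L'
      leaf 'W' → 'W'
      leaf 'G' → 'G'
      leaf 'D' → 'D'
    → '(L,W,G,D)'
  → '(T,(L,W,G,D))'
  internal I1 with children ['C', 'V']
    leaf 'C' → 'C'
    leaf 'V' → 'V'
  → '(C,V)'
→ '((S,(N,F)),K,(T,(L,W,G,D)),(C,V))'
Final: ((S,(N,F)),K,(T,(L,W,G,D)),(C,V));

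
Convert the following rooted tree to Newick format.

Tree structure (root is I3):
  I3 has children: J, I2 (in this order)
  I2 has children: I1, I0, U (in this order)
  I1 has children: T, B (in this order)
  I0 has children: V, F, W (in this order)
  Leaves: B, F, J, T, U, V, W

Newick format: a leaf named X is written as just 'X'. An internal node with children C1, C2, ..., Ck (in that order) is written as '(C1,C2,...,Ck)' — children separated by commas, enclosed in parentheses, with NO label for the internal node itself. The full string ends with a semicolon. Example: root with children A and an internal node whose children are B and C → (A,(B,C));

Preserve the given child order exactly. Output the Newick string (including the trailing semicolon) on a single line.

internal I3 with children ['J', 'I2']
  leaf 'J' → 'J'
  internal I2 with children ['I1', 'I0', 'U']
    internal I1 with children ['T', 'B']
      leaf 'T' → 'T'
      leaf 'B' → 'B'
    → '(T,B)'
    internal I0 with children ['V', 'F', 'W']
      leaf 'V' → 'V'
      leaf 'F' → 'F'
      leaf 'W' → 'W'
    → '(V,F,W)'
    leaf 'U' → 'U'
  → '((T,B),(V,F,W),U)'
→ '(J,((T,B),(V,F,W),U))'
Final: (J,((T,B),(V,F,W),U));

Answer: (J,((T,B),(V,F,W),U));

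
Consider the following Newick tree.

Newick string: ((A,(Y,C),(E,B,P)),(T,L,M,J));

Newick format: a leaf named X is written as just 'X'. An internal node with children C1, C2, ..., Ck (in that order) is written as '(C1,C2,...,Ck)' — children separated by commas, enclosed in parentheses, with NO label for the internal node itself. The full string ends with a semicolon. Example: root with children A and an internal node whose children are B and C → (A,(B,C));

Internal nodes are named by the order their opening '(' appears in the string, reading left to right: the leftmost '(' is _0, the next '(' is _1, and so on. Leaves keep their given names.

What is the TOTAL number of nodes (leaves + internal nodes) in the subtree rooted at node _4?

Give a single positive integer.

Newick: ((A,(Y,C),(E,B,P)),(T,L,M,J));
Locate _4: it is the '(' at position 19 (the 5th '(' reading left to right).
Query: subtree rooted at _4
_4: subtree_size = 1 + 4
  T: subtree_size = 1 + 0
  L: subtree_size = 1 + 0
  M: subtree_size = 1 + 0
  J: subtree_size = 1 + 0
Total subtree size of _4: 5

Answer: 5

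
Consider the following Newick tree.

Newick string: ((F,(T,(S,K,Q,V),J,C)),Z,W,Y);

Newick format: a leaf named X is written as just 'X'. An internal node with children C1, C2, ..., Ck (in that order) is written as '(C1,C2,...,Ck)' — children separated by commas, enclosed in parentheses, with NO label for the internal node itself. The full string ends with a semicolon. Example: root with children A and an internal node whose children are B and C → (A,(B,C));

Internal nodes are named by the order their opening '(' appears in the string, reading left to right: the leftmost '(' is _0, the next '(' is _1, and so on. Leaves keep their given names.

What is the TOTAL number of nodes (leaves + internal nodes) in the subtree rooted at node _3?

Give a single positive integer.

Answer: 5

Derivation:
Newick: ((F,(T,(S,K,Q,V),J,C)),Z,W,Y);
Locate _3: it is the '(' at position 7 (the 4th '(' reading left to right).
Query: subtree rooted at _3
_3: subtree_size = 1 + 4
  S: subtree_size = 1 + 0
  K: subtree_size = 1 + 0
  Q: subtree_size = 1 + 0
  V: subtree_size = 1 + 0
Total subtree size of _3: 5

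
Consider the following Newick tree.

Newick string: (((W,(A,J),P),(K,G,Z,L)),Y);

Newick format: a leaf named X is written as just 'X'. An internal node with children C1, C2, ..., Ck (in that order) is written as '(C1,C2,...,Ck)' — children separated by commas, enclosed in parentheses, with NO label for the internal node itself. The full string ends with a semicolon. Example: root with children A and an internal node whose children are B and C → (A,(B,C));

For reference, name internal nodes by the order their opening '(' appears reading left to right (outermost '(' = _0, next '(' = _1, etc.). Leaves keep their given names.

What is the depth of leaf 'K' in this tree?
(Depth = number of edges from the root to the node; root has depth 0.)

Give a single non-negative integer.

Newick: (((W,(A,J),P),(K,G,Z,L)),Y);
Naming internals by '(' encounter order: outermost '(' = _0, next = _1, ...
Query node: K
Path from root: _0 -> _1 -> _4 -> K
Depth of K: 3 (number of edges from root)

Answer: 3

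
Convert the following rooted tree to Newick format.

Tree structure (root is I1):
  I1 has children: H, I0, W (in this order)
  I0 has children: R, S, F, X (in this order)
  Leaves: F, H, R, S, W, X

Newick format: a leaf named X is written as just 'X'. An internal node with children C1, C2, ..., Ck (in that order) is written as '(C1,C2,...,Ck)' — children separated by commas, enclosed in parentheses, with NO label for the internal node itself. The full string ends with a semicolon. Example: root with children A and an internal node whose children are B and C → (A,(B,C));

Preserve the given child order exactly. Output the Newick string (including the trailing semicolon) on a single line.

Answer: (H,(R,S,F,X),W);

Derivation:
internal I1 with children ['H', 'I0', 'W']
  leaf 'H' → 'H'
  internal I0 with children ['R', 'S', 'F', 'X']
    leaf 'R' → 'R'
    leaf 'S' → 'S'
    leaf 'F' → 'F'
    leaf 'X' → 'X'
  → '(R,S,F,X)'
  leaf 'W' → 'W'
→ '(H,(R,S,F,X),W)'
Final: (H,(R,S,F,X),W);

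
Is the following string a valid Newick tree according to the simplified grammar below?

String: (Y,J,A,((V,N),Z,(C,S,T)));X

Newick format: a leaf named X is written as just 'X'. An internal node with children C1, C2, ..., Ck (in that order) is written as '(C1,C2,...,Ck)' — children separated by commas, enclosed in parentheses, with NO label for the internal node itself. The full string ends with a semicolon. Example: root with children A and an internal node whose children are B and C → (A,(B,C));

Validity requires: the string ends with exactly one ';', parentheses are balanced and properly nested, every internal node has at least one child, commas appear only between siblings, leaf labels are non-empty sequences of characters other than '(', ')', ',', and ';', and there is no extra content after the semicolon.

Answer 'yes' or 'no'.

Input: (Y,J,A,((V,N),Z,(C,S,T)));X
Paren balance: 4 '(' vs 4 ')' OK
Ends with single ';': False
Full parse: FAILS (must end with ;)
Valid: False

Answer: no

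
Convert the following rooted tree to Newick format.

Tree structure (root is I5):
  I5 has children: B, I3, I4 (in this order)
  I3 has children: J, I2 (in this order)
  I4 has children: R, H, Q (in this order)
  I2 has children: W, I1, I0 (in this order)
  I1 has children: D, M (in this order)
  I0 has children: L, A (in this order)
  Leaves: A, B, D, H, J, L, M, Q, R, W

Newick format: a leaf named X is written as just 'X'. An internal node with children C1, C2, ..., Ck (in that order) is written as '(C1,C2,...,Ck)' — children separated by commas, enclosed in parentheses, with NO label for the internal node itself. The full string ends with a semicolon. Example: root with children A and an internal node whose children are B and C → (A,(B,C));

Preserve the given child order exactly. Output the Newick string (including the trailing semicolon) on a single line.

internal I5 with children ['B', 'I3', 'I4']
  leaf 'B' → 'B'
  internal I3 with children ['J', 'I2']
    leaf 'J' → 'J'
    internal I2 with children ['W', 'I1', 'I0']
      leaf 'W' → 'W'
      internal I1 with children ['D', 'M']
        leaf 'D' → 'D'
        leaf 'M' → 'M'
      → '(D,M)'
      internal I0 with children ['L', 'A']
        leaf 'L' → 'L'
        leaf 'A' → 'A'
      → '(L,A)'
    → '(W,(D,M),(L,A))'
  → '(J,(W,(D,M),(L,A)))'
  internal I4 with children ['R', 'H', 'Q']
    leaf 'R' → 'R'
    leaf 'H' → 'H'
    leaf 'Q' → 'Q'
  → '(R,H,Q)'
→ '(B,(J,(W,(D,M),(L,A))),(R,H,Q))'
Final: (B,(J,(W,(D,M),(L,A))),(R,H,Q));

Answer: (B,(J,(W,(D,M),(L,A))),(R,H,Q));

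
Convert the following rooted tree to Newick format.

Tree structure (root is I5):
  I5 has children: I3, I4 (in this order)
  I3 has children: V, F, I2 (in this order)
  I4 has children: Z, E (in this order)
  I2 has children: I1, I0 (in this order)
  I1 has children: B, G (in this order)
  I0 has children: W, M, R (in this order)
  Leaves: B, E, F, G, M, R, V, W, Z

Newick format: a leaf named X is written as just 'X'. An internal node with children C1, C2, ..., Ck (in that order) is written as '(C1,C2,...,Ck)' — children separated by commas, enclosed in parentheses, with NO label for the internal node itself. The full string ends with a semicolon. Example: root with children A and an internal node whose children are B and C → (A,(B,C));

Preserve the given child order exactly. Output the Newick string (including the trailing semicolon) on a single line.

internal I5 with children ['I3', 'I4']
  internal I3 with children ['V', 'F', 'I2']
    leaf 'V' → 'V'
    leaf 'F' → 'F'
    internal I2 with children ['I1', 'I0']
      internal I1 with children ['B', 'G']
        leaf 'B' → 'B'
        leaf 'G' → 'G'
      → '(B,G)'
      internal I0 with children ['W', 'M', 'R']
        leaf 'W' → 'W'
        leaf 'M' → 'M'
        leaf 'R' → 'R'
      → '(W,M,R)'
    → '((B,G),(W,M,R))'
  → '(V,F,((B,G),(W,M,R)))'
  internal I4 with children ['Z', 'E']
    leaf 'Z' → 'Z'
    leaf 'E' → 'E'
  → '(Z,E)'
→ '((V,F,((B,G),(W,M,R))),(Z,E))'
Final: ((V,F,((B,G),(W,M,R))),(Z,E));

Answer: ((V,F,((B,G),(W,M,R))),(Z,E));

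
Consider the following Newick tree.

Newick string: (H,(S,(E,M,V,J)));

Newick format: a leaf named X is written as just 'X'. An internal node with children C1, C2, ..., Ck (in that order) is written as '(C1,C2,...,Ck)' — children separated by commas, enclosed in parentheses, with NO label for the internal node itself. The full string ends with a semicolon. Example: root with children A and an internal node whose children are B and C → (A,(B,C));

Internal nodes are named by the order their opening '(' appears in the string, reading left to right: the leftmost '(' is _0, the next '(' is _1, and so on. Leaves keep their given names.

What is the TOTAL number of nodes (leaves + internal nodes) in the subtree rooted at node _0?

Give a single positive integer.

Newick: (H,(S,(E,M,V,J)));
Locate _0: it is the '(' at position 0 (the 1st '(' reading left to right).
Query: subtree rooted at _0
_0: subtree_size = 1 + 8
  H: subtree_size = 1 + 0
  _1: subtree_size = 1 + 6
    S: subtree_size = 1 + 0
    _2: subtree_size = 1 + 4
      E: subtree_size = 1 + 0
      M: subtree_size = 1 + 0
      V: subtree_size = 1 + 0
      J: subtree_size = 1 + 0
Total subtree size of _0: 9

Answer: 9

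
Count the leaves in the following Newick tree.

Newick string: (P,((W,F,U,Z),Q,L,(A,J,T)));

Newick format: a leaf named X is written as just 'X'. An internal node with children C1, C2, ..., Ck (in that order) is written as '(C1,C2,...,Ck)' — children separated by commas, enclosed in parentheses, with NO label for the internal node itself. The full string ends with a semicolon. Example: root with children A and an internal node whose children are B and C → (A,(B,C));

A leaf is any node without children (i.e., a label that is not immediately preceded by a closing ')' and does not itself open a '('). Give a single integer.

Answer: 10

Derivation:
Newick: (P,((W,F,U,Z),Q,L,(A,J,T)));
Scan left-to-right; a leaf is any maximal label run not followed by '(':
  pos 1: leaf 'P' → count = 1
  pos 5: leaf 'W' → count = 2
  pos 7: leaf 'F' → count = 3
  pos 9: leaf 'U' → count = 4
  pos 11: leaf 'Z' → count = 5
  pos 14: leaf 'Q' → count = 6
  pos 16: leaf 'L' → count = 7
  pos 19: leaf 'A' → count = 8
  pos 21: leaf 'J' → count = 9
  pos 23: leaf 'T' → count = 10
Total leaves: 10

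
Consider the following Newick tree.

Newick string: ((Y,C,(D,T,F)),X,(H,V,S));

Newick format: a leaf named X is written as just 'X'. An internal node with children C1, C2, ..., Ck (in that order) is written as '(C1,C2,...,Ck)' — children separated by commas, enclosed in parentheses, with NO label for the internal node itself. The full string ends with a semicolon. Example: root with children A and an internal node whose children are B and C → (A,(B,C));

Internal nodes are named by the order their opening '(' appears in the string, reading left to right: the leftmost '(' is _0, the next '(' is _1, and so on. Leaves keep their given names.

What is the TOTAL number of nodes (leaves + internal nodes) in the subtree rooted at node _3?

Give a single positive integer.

Answer: 4

Derivation:
Newick: ((Y,C,(D,T,F)),X,(H,V,S));
Locate _3: it is the '(' at position 17 (the 4th '(' reading left to right).
Query: subtree rooted at _3
_3: subtree_size = 1 + 3
  H: subtree_size = 1 + 0
  V: subtree_size = 1 + 0
  S: subtree_size = 1 + 0
Total subtree size of _3: 4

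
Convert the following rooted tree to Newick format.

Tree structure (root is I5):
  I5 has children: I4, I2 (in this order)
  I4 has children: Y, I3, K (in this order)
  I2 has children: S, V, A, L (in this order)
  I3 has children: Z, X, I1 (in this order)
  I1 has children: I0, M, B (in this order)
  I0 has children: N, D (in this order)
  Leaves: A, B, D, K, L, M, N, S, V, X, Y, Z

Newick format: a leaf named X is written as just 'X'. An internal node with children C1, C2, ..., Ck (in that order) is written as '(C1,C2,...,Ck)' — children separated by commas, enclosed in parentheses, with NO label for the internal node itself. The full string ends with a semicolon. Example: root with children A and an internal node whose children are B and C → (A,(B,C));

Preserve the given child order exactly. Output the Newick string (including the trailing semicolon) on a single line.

Answer: ((Y,(Z,X,((N,D),M,B)),K),(S,V,A,L));

Derivation:
internal I5 with children ['I4', 'I2']
  internal I4 with children ['Y', 'I3', 'K']
    leaf 'Y' → 'Y'
    internal I3 with children ['Z', 'X', 'I1']
      leaf 'Z' → 'Z'
      leaf 'X' → 'X'
      internal I1 with children ['I0', 'M', 'B']
        internal I0 with children ['N', 'D']
          leaf 'N' → 'N'
          leaf 'D' → 'D'
        → '(N,D)'
        leaf 'M' → 'M'
        leaf 'B' → 'B'
      → '((N,D),M,B)'
    → '(Z,X,((N,D),M,B))'
    leaf 'K' → 'K'
  → '(Y,(Z,X,((N,D),M,B)),K)'
  internal I2 with children ['S', 'V', 'A', 'L']
    leaf 'S' → 'S'
    leaf 'V' → 'V'
    leaf 'A' → 'A'
    leaf 'L' → 'L'
  → '(S,V,A,L)'
→ '((Y,(Z,X,((N,D),M,B)),K),(S,V,A,L))'
Final: ((Y,(Z,X,((N,D),M,B)),K),(S,V,A,L));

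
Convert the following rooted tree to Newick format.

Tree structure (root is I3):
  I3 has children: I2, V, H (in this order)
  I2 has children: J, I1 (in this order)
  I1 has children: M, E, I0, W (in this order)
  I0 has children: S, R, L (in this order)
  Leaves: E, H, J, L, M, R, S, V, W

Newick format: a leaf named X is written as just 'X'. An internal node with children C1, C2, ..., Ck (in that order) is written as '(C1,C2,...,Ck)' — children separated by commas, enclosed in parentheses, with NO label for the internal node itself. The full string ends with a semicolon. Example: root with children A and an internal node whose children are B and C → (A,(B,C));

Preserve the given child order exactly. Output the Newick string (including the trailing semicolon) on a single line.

Answer: ((J,(M,E,(S,R,L),W)),V,H);

Derivation:
internal I3 with children ['I2', 'V', 'H']
  internal I2 with children ['J', 'I1']
    leaf 'J' → 'J'
    internal I1 with children ['M', 'E', 'I0', 'W']
      leaf 'M' → 'M'
      leaf 'E' → 'E'
      internal I0 with children ['S', 'R', 'L']
        leaf 'S' → 'S'
        leaf 'R' → 'R'
        leaf 'L' → 'L'
      → '(S,R,L)'
      leaf 'W' → 'W'
    → '(M,E,(S,R,L),W)'
  → '(J,(M,E,(S,R,L),W))'
  leaf 'V' → 'V'
  leaf 'H' → 'H'
→ '((J,(M,E,(S,R,L),W)),V,H)'
Final: ((J,(M,E,(S,R,L),W)),V,H);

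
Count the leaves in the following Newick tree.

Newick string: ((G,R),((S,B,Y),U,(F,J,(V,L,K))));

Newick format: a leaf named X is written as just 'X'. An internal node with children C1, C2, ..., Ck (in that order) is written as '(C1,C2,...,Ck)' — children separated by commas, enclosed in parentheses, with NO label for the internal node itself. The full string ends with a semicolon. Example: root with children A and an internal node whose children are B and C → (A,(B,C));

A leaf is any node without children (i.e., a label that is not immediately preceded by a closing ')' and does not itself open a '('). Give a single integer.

Newick: ((G,R),((S,B,Y),U,(F,J,(V,L,K))));
Scan left-to-right; a leaf is any maximal label run not followed by '(':
  pos 2: leaf 'G' → count = 1
  pos 4: leaf 'R' → count = 2
  pos 9: leaf 'S' → count = 3
  pos 11: leaf 'B' → count = 4
  pos 13: leaf 'Y' → count = 5
  pos 16: leaf 'U' → count = 6
  pos 19: leaf 'F' → count = 7
  pos 21: leaf 'J' → count = 8
  pos 24: leaf 'V' → count = 9
  pos 26: leaf 'L' → count = 10
  pos 28: leaf 'K' → count = 11
Total leaves: 11

Answer: 11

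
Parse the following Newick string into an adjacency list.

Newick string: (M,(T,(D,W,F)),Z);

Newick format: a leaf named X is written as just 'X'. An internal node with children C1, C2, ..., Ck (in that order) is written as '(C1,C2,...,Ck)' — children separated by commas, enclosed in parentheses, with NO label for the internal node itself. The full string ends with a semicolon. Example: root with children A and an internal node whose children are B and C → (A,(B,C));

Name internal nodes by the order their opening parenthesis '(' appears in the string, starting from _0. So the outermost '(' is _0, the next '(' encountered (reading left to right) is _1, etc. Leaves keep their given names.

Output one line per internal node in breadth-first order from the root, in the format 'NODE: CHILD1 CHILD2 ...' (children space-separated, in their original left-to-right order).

Answer: _0: M _1 Z
_1: T _2
_2: D W F

Derivation:
Input: (M,(T,(D,W,F)),Z);
Scanning left-to-right, naming '(' by encounter order:
  pos 0: '(' -> open internal node _0 (depth 1)
  pos 3: '(' -> open internal node _1 (depth 2)
  pos 6: '(' -> open internal node _2 (depth 3)
  pos 12: ')' -> close internal node _2 (now at depth 2)
  pos 13: ')' -> close internal node _1 (now at depth 1)
  pos 16: ')' -> close internal node _0 (now at depth 0)
Total internal nodes: 3
BFS adjacency from root:
  _0: M _1 Z
  _1: T _2
  _2: D W F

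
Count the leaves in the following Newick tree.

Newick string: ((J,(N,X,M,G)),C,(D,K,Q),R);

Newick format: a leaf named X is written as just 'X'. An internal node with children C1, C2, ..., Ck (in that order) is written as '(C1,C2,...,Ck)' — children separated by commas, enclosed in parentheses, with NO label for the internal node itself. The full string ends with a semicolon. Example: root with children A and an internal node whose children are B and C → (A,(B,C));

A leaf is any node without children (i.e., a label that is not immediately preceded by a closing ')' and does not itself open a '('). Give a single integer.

Answer: 10

Derivation:
Newick: ((J,(N,X,M,G)),C,(D,K,Q),R);
Scan left-to-right; a leaf is any maximal label run not followed by '(':
  pos 2: leaf 'J' → count = 1
  pos 5: leaf 'N' → count = 2
  pos 7: leaf 'X' → count = 3
  pos 9: leaf 'M' → count = 4
  pos 11: leaf 'G' → count = 5
  pos 15: leaf 'C' → count = 6
  pos 18: leaf 'D' → count = 7
  pos 20: leaf 'K' → count = 8
  pos 22: leaf 'Q' → count = 9
  pos 25: leaf 'R' → count = 10
Total leaves: 10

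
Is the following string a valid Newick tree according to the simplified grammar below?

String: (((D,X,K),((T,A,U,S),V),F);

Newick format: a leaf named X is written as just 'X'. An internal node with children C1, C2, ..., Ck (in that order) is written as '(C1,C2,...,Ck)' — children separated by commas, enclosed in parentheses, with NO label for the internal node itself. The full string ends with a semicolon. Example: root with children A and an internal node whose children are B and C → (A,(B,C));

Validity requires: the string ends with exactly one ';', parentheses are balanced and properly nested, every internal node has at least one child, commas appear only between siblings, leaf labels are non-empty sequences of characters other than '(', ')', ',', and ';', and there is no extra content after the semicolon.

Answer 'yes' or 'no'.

Input: (((D,X,K),((T,A,U,S),V),F);
Paren balance: 5 '(' vs 4 ')' MISMATCH
Ends with single ';': True
Full parse: FAILS (expected , or ) at pos 26)
Valid: False

Answer: no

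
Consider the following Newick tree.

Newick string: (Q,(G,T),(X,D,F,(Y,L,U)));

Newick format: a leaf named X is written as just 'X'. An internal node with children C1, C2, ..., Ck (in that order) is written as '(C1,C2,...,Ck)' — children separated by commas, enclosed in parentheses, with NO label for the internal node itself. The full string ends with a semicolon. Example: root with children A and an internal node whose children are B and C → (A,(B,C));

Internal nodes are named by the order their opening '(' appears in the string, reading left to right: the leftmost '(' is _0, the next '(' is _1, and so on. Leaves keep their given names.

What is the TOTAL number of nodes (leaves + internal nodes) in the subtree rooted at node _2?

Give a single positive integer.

Answer: 8

Derivation:
Newick: (Q,(G,T),(X,D,F,(Y,L,U)));
Locate _2: it is the '(' at position 9 (the 3rd '(' reading left to right).
Query: subtree rooted at _2
_2: subtree_size = 1 + 7
  X: subtree_size = 1 + 0
  D: subtree_size = 1 + 0
  F: subtree_size = 1 + 0
  _3: subtree_size = 1 + 3
    Y: subtree_size = 1 + 0
    L: subtree_size = 1 + 0
    U: subtree_size = 1 + 0
Total subtree size of _2: 8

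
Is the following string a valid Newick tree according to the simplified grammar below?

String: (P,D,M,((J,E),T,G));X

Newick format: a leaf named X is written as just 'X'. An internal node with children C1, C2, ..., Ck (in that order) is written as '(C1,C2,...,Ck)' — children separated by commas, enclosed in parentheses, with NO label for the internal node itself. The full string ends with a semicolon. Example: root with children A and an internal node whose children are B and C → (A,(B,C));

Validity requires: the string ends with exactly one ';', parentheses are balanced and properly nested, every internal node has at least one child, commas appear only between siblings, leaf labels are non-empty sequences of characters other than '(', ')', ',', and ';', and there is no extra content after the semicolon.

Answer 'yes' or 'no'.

Answer: no

Derivation:
Input: (P,D,M,((J,E),T,G));X
Paren balance: 3 '(' vs 3 ')' OK
Ends with single ';': False
Full parse: FAILS (must end with ;)
Valid: False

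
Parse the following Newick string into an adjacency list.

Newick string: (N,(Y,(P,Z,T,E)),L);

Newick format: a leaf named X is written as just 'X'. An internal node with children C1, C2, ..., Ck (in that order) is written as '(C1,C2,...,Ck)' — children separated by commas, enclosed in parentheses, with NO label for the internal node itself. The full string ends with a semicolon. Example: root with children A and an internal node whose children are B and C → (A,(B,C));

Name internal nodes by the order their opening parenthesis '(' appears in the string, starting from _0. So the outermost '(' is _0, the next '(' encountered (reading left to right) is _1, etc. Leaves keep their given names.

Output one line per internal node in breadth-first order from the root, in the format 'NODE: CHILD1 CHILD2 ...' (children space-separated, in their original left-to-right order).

Answer: _0: N _1 L
_1: Y _2
_2: P Z T E

Derivation:
Input: (N,(Y,(P,Z,T,E)),L);
Scanning left-to-right, naming '(' by encounter order:
  pos 0: '(' -> open internal node _0 (depth 1)
  pos 3: '(' -> open internal node _1 (depth 2)
  pos 6: '(' -> open internal node _2 (depth 3)
  pos 14: ')' -> close internal node _2 (now at depth 2)
  pos 15: ')' -> close internal node _1 (now at depth 1)
  pos 18: ')' -> close internal node _0 (now at depth 0)
Total internal nodes: 3
BFS adjacency from root:
  _0: N _1 L
  _1: Y _2
  _2: P Z T E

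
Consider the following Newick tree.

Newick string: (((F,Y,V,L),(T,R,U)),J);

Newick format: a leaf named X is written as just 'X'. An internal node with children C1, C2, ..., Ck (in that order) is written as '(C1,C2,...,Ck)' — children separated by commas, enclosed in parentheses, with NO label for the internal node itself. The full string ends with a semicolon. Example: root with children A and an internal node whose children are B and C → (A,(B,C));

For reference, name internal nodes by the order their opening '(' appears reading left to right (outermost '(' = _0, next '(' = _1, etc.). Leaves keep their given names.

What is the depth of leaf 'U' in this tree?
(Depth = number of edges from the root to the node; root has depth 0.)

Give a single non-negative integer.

Newick: (((F,Y,V,L),(T,R,U)),J);
Naming internals by '(' encounter order: outermost '(' = _0, next = _1, ...
Query node: U
Path from root: _0 -> _1 -> _3 -> U
Depth of U: 3 (number of edges from root)

Answer: 3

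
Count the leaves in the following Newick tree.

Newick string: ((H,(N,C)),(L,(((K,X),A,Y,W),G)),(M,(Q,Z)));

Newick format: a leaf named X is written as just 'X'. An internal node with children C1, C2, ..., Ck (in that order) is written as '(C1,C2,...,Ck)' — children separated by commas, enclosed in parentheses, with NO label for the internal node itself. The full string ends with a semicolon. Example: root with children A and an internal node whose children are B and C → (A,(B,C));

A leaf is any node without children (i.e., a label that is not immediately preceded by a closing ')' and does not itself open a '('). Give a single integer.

Answer: 13

Derivation:
Newick: ((H,(N,C)),(L,(((K,X),A,Y,W),G)),(M,(Q,Z)));
Scan left-to-right; a leaf is any maximal label run not followed by '(':
  pos 2: leaf 'H' → count = 1
  pos 5: leaf 'N' → count = 2
  pos 7: leaf 'C' → count = 3
  pos 12: leaf 'L' → count = 4
  pos 17: leaf 'K' → count = 5
  pos 19: leaf 'X' → count = 6
  pos 22: leaf 'A' → count = 7
  pos 24: leaf 'Y' → count = 8
  pos 26: leaf 'W' → count = 9
  pos 29: leaf 'G' → count = 10
  pos 34: leaf 'M' → count = 11
  pos 37: leaf 'Q' → count = 12
  pos 39: leaf 'Z' → count = 13
Total leaves: 13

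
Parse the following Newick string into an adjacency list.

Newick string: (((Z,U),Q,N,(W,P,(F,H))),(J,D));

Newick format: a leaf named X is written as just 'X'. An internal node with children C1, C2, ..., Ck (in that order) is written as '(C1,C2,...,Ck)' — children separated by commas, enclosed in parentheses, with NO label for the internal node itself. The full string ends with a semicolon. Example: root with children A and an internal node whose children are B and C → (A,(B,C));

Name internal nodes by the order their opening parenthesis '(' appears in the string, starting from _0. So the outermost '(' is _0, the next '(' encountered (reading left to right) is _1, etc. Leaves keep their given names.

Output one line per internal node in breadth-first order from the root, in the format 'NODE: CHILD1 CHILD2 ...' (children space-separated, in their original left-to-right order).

Answer: _0: _1 _5
_1: _2 Q N _3
_5: J D
_2: Z U
_3: W P _4
_4: F H

Derivation:
Input: (((Z,U),Q,N,(W,P,(F,H))),(J,D));
Scanning left-to-right, naming '(' by encounter order:
  pos 0: '(' -> open internal node _0 (depth 1)
  pos 1: '(' -> open internal node _1 (depth 2)
  pos 2: '(' -> open internal node _2 (depth 3)
  pos 6: ')' -> close internal node _2 (now at depth 2)
  pos 12: '(' -> open internal node _3 (depth 3)
  pos 17: '(' -> open internal node _4 (depth 4)
  pos 21: ')' -> close internal node _4 (now at depth 3)
  pos 22: ')' -> close internal node _3 (now at depth 2)
  pos 23: ')' -> close internal node _1 (now at depth 1)
  pos 25: '(' -> open internal node _5 (depth 2)
  pos 29: ')' -> close internal node _5 (now at depth 1)
  pos 30: ')' -> close internal node _0 (now at depth 0)
Total internal nodes: 6
BFS adjacency from root:
  _0: _1 _5
  _1: _2 Q N _3
  _5: J D
  _2: Z U
  _3: W P _4
  _4: F H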